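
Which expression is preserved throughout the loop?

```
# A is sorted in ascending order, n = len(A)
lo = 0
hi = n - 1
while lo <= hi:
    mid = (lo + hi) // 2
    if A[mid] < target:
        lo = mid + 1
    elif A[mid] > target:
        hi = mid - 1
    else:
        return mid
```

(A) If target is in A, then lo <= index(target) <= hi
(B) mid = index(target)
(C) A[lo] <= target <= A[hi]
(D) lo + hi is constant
A

A loop invariant must hold before the first iteration and be re-established by every execution of the body.

(A) If target is in A, then lo <= index(target) <= hi: Before the loop [lo, hi] = [0, n-1] covers every index. When A[mid] < target, sortedness puts target strictly to the right of mid, so setting lo = mid + 1 keeps index(target) in [lo, hi]; symmetrically for hi = mid - 1. Hence 'if target is in A then lo <= index(target) <= hi' holds after every iteration, and when lo > hi it proves target is absent.

The other options fail:
(B) mid = index(target): mid is just the current probe; it equals index(target) only on the iteration that returns.
(C) A[lo] <= target <= A[hi]: fails when target is not in A (e.g. target < A[0] already violates it before the loop), so it is not maintained in general.
(D) lo + hi is constant: each iteration moves exactly one of lo, hi, so lo + hi changes (e.g. 0 + (n-1) becomes (mid+1) + (n-1)).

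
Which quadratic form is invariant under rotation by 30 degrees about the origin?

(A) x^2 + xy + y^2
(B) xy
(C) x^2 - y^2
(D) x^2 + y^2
D

Rotation by 30 degrees sends (x, y) to (sqrt(3)x/2 - y/2, x/2 + sqrt(3)y/2).
Substitute the transformed coordinates into each option and compare with the original:
(A) x^2 + xy + y^2  ->  (sqrt(3)x/2 - y/2)^2 + (sqrt(3)x/2 - y/2)(x/2 + sqrt(3)y/2) + (x/2 + sqrt(3)y/2)^2 = sqrt(3)x^2/4 + x^2 + xy/2 - sqrt(3)y^2/4 + y^2   [differs from x^2 + xy + y^2: not invariant]
(B) xy  ->  (sqrt(3)x/2 - y/2)(x/2 + sqrt(3)y/2) = sqrt(3)x^2/4 + xy/2 - sqrt(3)y^2/4   [differs from xy: not invariant]
(C) x^2 - y^2  ->  (sqrt(3)x/2 - y/2)^2 - (x/2 + sqrt(3)y/2)^2 = x^2/2 - sqrt(3)xy - y^2/2   [differs from x^2 - y^2: not invariant]
(D) x^2 + y^2  ->  (sqrt(3)x/2 - y/2)^2 + (x/2 + sqrt(3)y/2)^2 = x^2 + y^2   [equals x^2 + y^2: invariant]

Only option (D), x^2 + y^2, is unchanged by the transformation.
x^2 + y^2 is the squared distance from the origin, which rotations preserve.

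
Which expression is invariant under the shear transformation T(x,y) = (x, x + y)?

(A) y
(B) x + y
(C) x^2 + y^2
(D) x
D

Under the shear T(x,y) = (x, x + y):
Substitute the transformed coordinates into each option and compare with the original:
(A) y  ->  (x + y) = x + y   [differs from y: not invariant]
(B) x + y  ->  (x) + (x + y) = 2x + y   [differs from x + y: not invariant]
(C) x^2 + y^2  ->  (x)^2 + (x + y)^2 = 2x^2 + 2xy + y^2   [differs from x^2 + y^2: not invariant]
(D) x  ->  (x) = x   [equals x: invariant]

Only option (D), x, is unchanged by the transformation.
A vertical shear moves points parallel to the y-axis, so the x-coordinate (and any function of x alone) is unchanged.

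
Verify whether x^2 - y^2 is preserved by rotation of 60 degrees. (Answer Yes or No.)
No

Applying rotation by 60 degrees: x' = x*cos(60 degrees) - y*sin(60 degrees) = x/2 - sqrt(3)y/2, y' = x*sin(60 degrees) + y*cos(60 degrees) = sqrt(3)x/2 + y/2

Substituting into x^2 - y^2:
(x/2 - sqrt(3)y/2)^2 - (sqrt(3)x/2 + y/2)^2
= -x^2/2 - sqrt(3)xy + y^2/2

This differs from the original expression x^2 - y^2, so it is NOT invariant.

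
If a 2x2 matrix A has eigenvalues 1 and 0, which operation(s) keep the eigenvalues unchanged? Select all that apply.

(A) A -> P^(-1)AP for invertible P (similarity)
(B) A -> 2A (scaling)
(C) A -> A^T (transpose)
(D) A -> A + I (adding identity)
A and C

Eigenvalues are preserved by:
1. Similarity transformations: A -> P^(-1)AP (same characteristic polynomial)
2. Transpose: A^T has the same eigenvalues as A

Eigenvalues are NOT preserved by:
- Adding identity: eigenvalues become 1+1, 0+1
- Scaling: eigenvalues become 2, 0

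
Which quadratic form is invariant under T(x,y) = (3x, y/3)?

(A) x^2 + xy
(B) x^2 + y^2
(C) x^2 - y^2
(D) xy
D

T multiplies x by 3 and divides y by 3.
Substitute the transformed coordinates into each option and compare with the original:
(A) x^2 + xy  ->  (3x)^2 + (3x)(y/3) = 9x^2 + xy   [differs from x^2 + xy: not invariant]
(B) x^2 + y^2  ->  (3x)^2 + (y/3)^2 = 9x^2 + y^2/9   [differs from x^2 + y^2: not invariant]
(C) x^2 - y^2  ->  (3x)^2 - (y/3)^2 = 9x^2 - y^2/9   [differs from x^2 - y^2: not invariant]
(D) xy  ->  (3x)(y/3) = xy   [equals xy: invariant]

Only option (D), xy, is unchanged by the transformation.
The factors 3 and 1/3 cancel only in the pure product xy.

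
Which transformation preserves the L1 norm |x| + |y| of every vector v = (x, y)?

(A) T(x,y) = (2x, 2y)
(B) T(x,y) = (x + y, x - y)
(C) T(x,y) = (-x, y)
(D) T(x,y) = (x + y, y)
C

A transformation preserves a norm if ||T(v)|| = ||v|| for every v; a single vector where the norm changes rules an option out.

(A) T(x,y) = (2x, 2y): v = (1, 0) has norm |1| + |0| = 1, but T(v) = (2, 0) has norm 2 -- not preserved.
(B) T(x,y) = (x + y, x - y): v = (1, 0) has norm |1| + |0| = 1, but T(v) = (1, 1) has norm 2 -- not preserved.
(C) T(x,y) = (-x, y): preserves the norm -- it only permutes the coordinates and/or flips signs, which leaves |x| + |y| unchanged.
(D) T(x,y) = (x + y, y): v = (0, 1) has norm |0| + |1| = 1, but T(v) = (1, 1) has norm 2 -- not preserved.

Therefore the answer is (C).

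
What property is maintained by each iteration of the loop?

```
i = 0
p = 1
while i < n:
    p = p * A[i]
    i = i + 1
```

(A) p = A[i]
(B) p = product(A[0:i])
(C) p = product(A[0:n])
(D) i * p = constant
B

A loop invariant must hold before the first iteration and be re-established by every execution of the body.

(B) p = product(A[0:i]): Initially i = 0 and p = 1 = product of the empty slice A[0:0]. If p = product(A[0:i]) holds at the top of an iteration, the body sets p to product(A[0:i]) * A[i] = product(A[0:i+1]) and then i to i+1, so the property is restored. At exit i = n, giving p = product(A[0:n]).

The other options fail:
(A) p = A[i]: after the first iteration p = A[0] but i = 1; in general p is a product of several elements, not a single one.
(C) p = product(A[0:n]): false before the loop (p = 1, not the full product) -- it only becomes true at exit.
(D) i * p = constant: initially i * p = 0, but after one iteration it is 1 * A[0], which is nonzero in general.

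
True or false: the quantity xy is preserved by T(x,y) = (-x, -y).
True

Substitute T(x,y) = (-x, -y) into the expression and compare with the original.

Original: xy
After applying T: (-x)(-y) = xy

This is identical to the original xy, so the expression is invariant.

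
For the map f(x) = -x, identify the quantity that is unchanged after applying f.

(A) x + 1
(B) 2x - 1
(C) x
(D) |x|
D

For f(x) = -x:
Applying f replaces x by -x. Since |-x| = |x|, the absolute value is unchanged by f, whereas x -> -x, 2x - 1 -> -2x - 1 and x + 1 -> -x + 1 all change.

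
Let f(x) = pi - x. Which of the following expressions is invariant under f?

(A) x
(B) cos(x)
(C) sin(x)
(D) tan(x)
C

For f(x) = pi - x:
sin(pi - x) = sin(x), so sine is invariant under this transformation.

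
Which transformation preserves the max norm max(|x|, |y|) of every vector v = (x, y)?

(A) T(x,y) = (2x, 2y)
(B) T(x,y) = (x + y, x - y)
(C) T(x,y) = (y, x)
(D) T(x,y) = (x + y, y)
C

A transformation preserves a norm if ||T(v)|| = ||v|| for every v; a single vector where the norm changes rules an option out.

(A) T(x,y) = (2x, 2y): v = (1, 0) has norm max(|1|, |0|) = 1, but T(v) = (2, 0) has norm 2 -- not preserved.
(B) T(x,y) = (x + y, x - y): v = (1, 1) has norm max(|1|, |1|) = 1, but T(v) = (2, 0) has norm 2 -- not preserved.
(C) T(x,y) = (y, x): preserves the norm -- it only permutes the coordinates and/or flips signs, which leaves max(|x|, |y|) unchanged.
(D) T(x,y) = (x + y, y): v = (1, 1) has norm max(|1|, |1|) = 1, but T(v) = (2, 1) has norm 2 -- not preserved.

Therefore the answer is (C).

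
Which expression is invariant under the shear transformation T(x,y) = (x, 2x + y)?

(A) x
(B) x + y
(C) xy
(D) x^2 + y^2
A

Under the shear T(x,y) = (x, 2x + y):
Substitute the transformed coordinates into each option and compare with the original:
(A) x  ->  (x) = x   [equals x: invariant]
(B) x + y  ->  (x) + (2x + y) = 3x + y   [differs from x + y: not invariant]
(C) xy  ->  (x)(2x + y) = 2x^2 + xy   [differs from xy: not invariant]
(D) x^2 + y^2  ->  (x)^2 + (2x + y)^2 = 5x^2 + 4xy + y^2   [differs from x^2 + y^2: not invariant]

Only option (A), x, is unchanged by the transformation.
A vertical shear moves points parallel to the y-axis, so the x-coordinate (and any function of x alone) is unchanged.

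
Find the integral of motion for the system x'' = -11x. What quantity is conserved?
E = (x')^2 + 11x^2

Multiply the equation by x':
x' * x'' = -11x * x'
The left side is d/dt[(x')^2/2] and the right side is d/dt[-11x^2/2], so
d/dt[(x')^2/2 + 11x^2/2] = 0, i.e. (x')^2/2 + 11x^2/2 = constant.
Multiplying by 2, the integral of motion is E = (x')^2 + 11x^2.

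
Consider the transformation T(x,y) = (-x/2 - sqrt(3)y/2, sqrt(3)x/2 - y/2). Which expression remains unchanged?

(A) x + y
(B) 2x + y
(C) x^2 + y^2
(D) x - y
C

An expression E(x,y) is invariant under T if E(T(x,y)) = E(x,y). Here T(x,y) = (-x/2 - sqrt(3)y/2, sqrt(3)x/2 - y/2).
Substitute the transformed coordinates into each option and compare with the original:
(A) x + y  ->  (-x/2 - sqrt(3)y/2) + (sqrt(3)x/2 - y/2) = -x/2 + sqrt(3)x/2 - sqrt(3)y/2 - y/2   [differs from x + y: not invariant]
(B) 2x + y  ->  2(-x/2 - sqrt(3)y/2) + (sqrt(3)x/2 - y/2) = -x + sqrt(3)x/2 - sqrt(3)y - y/2   [differs from 2x + y: not invariant]
(C) x^2 + y^2  ->  (-x/2 - sqrt(3)y/2)^2 + (sqrt(3)x/2 - y/2)^2 = x^2 + y^2   [equals x^2 + y^2: invariant]
(D) x - y  ->  (-x/2 - sqrt(3)y/2) - (sqrt(3)x/2 - y/2) = -sqrt(3)x/2 - x/2 - sqrt(3)y/2 + y/2   [differs from x - y: not invariant]

Only option (C), x^2 + y^2, is unchanged by the transformation.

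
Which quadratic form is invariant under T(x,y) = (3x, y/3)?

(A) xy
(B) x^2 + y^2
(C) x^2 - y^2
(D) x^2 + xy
A

T multiplies x by 3 and divides y by 3.
Substitute the transformed coordinates into each option and compare with the original:
(A) xy  ->  (3x)(y/3) = xy   [equals xy: invariant]
(B) x^2 + y^2  ->  (3x)^2 + (y/3)^2 = 9x^2 + y^2/9   [differs from x^2 + y^2: not invariant]
(C) x^2 - y^2  ->  (3x)^2 - (y/3)^2 = 9x^2 - y^2/9   [differs from x^2 - y^2: not invariant]
(D) x^2 + xy  ->  (3x)^2 + (3x)(y/3) = 9x^2 + xy   [differs from x^2 + xy: not invariant]

Only option (A), xy, is unchanged by the transformation.
The factors 3 and 1/3 cancel only in the pure product xy.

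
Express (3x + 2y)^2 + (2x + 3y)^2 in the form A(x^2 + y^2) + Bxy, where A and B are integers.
13(x^2 + y^2) + 24xy

Expanding: (3x + 2y)^2 = 9x^2 + 12xy + 4y^2
(2x + 3y)^2 = 4x^2 + 12xy + 9y^2
Sum = (9+4)(x^2+y^2) + 24xy = 13(x^2 + y^2) + 24xy
This is symmetric in x and y.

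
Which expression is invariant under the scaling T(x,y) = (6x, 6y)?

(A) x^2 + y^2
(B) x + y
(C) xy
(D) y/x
D

Under the uniform scaling T(x,y) = (6x, 6y):
Substitute the transformed coordinates into each option and compare with the original:
(A) x^2 + y^2  ->  (6x)^2 + (6y)^2 = 36x^2 + 36y^2   [differs from x^2 + y^2: not invariant]
(B) x + y  ->  (6x) + (6y) = 6x + 6y   [differs from x + y: not invariant]
(C) xy  ->  (6x)(6y) = 36xy   [differs from xy: not invariant]
(D) y/x  ->  (6y)/(6x) = y/x   [equals y/x: invariant]

Only option (D), y/x, is unchanged by the transformation.
The common factor 6 cancels in a ratio of coordinates, while sums, products and sums of squares pick up factors of 6 or 36.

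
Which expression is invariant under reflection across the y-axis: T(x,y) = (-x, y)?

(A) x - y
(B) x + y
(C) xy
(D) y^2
D

The map is reflection across the y-axis: T(x,y) = (-x, y).
Substitute the transformed coordinates into each option and compare with the original:
(A) x - y  ->  (-x) - (y) = -x - y   [differs from x - y: not invariant]
(B) x + y  ->  (-x) + (y) = -x + y   [differs from x + y: not invariant]
(C) xy  ->  (-x)(y) = -xy   [differs from xy: not invariant]
(D) y^2  ->  (y)^2 = y^2   [equals y^2: invariant]

Only option (D), y^2, is unchanged by the transformation.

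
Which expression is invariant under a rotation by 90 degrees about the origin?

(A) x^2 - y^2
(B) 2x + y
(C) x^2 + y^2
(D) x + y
C

A rotation by 90 degrees sends (x, y) to (-y, x).
Substitute the transformed coordinates into each option and compare with the original:
(A) x^2 - y^2  ->  (-y)^2 - (x)^2 = -x^2 + y^2   [differs from x^2 - y^2: not invariant]
(B) 2x + y  ->  2(-y) + (x) = x - 2y   [differs from 2x + y: not invariant]
(C) x^2 + y^2  ->  (-y)^2 + (x)^2 = x^2 + y^2   [equals x^2 + y^2: invariant]
(D) x + y  ->  (-y) + (x) = x - y   [differs from x + y: not invariant]

Only option (C), x^2 + y^2, is unchanged by the transformation.
Geometrically, x^2 + y^2 is the squared distance from the origin, which every rotation about the origin preserves.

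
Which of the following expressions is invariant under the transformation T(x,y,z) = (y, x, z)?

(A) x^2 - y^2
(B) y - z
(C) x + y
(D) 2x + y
C

Apply T(x,y,z) = (y, x, z) to each option, i.e. replace (x, y, z) by the transformed coordinates.
Substitute the transformed coordinates into each option and compare with the original:
(A) x^2 - y^2  ->  (y)^2 - (x)^2 = -x^2 + y^2   [differs from x^2 - y^2: not invariant]
(B) y - z  ->  (x) - (z) = x - z   [differs from y - z: not invariant]
(C) x + y  ->  (y) + (x) = x + y   [equals x + y: invariant]
(D) 2x + y  ->  2(y) + (x) = x + 2y   [differs from 2x + y: not invariant]

Only option (C), x + y, is unchanged by the transformation.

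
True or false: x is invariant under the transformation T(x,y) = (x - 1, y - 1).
False

Substitute T(x,y) = (x - 1, y - 1) into the expression and compare with the original.

Original: x
After applying T: (x - 1) = x - 1

This differs from the original x (difference: -1), so the expression is NOT invariant.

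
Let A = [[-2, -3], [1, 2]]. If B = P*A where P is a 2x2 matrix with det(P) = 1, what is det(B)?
-1

By the multiplicative property of determinants, det(B) = det(P*A) = det(P) * det(A) = det(A),
so the determinant is invariant under multiplication by any determinant-1 matrix; we just need det(A).

det(A) = (-2)(2) - (-3)(1) = -4 - (-3) = -1

Therefore det(B) = 1 * (-1) = -1.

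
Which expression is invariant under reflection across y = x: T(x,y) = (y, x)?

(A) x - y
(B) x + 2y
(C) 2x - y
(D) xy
D

The map is reflection across y = x: T(x,y) = (y, x).
Substitute the transformed coordinates into each option and compare with the original:
(A) x - y  ->  (y) - (x) = -x + y   [differs from x - y: not invariant]
(B) x + 2y  ->  (y) + 2(x) = 2x + y   [differs from x + 2y: not invariant]
(C) 2x - y  ->  2(y) - (x) = -x + 2y   [differs from 2x - y: not invariant]
(D) xy  ->  (y)(x) = xy   [equals xy: invariant]

Only option (D), xy, is unchanged by the transformation.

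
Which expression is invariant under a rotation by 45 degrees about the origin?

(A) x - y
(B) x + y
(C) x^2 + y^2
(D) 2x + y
C

A rotation by 45 degrees sends (x, y) to (sqrt(2)x/2 - sqrt(2)y/2, sqrt(2)x/2 + sqrt(2)y/2).
Substitute the transformed coordinates into each option and compare with the original:
(A) x - y  ->  (sqrt(2)x/2 - sqrt(2)y/2) - (sqrt(2)x/2 + sqrt(2)y/2) = -sqrt(2)y   [differs from x - y: not invariant]
(B) x + y  ->  (sqrt(2)x/2 - sqrt(2)y/2) + (sqrt(2)x/2 + sqrt(2)y/2) = sqrt(2)x   [differs from x + y: not invariant]
(C) x^2 + y^2  ->  (sqrt(2)x/2 - sqrt(2)y/2)^2 + (sqrt(2)x/2 + sqrt(2)y/2)^2 = x^2 + y^2   [equals x^2 + y^2: invariant]
(D) 2x + y  ->  2(sqrt(2)x/2 - sqrt(2)y/2) + (sqrt(2)x/2 + sqrt(2)y/2) = 3sqrt(2)x/2 - sqrt(2)y/2   [differs from 2x + y: not invariant]

Only option (C), x^2 + y^2, is unchanged by the transformation.
Geometrically, x^2 + y^2 is the squared distance from the origin, which every rotation about the origin preserves.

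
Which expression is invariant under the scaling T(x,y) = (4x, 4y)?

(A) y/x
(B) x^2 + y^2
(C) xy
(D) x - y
A

Under the uniform scaling T(x,y) = (4x, 4y):
Substitute the transformed coordinates into each option and compare with the original:
(A) y/x  ->  (4y)/(4x) = y/x   [equals y/x: invariant]
(B) x^2 + y^2  ->  (4x)^2 + (4y)^2 = 16x^2 + 16y^2   [differs from x^2 + y^2: not invariant]
(C) xy  ->  (4x)(4y) = 16xy   [differs from xy: not invariant]
(D) x - y  ->  (4x) - (4y) = 4x - 4y   [differs from x - y: not invariant]

Only option (A), y/x, is unchanged by the transformation.
The common factor 4 cancels in a ratio of coordinates, while sums, products and sums of squares pick up factors of 4 or 16.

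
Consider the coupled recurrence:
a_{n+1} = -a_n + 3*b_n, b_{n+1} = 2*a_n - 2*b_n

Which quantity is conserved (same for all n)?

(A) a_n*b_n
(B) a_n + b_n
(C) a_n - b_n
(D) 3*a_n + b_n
B

Replace a_n by a_{n+1} = -a_n + 3*b_n and b_n by b_{n+1} = 2*a_n - 2*b_n in each option and simplify:
(A) a_n*b_n  ->  (-a_n + 3*b_n)*(2*a_n - 2*b_n) = -2*a_n^2 + 8*a_n*b_n - 6*b_n^2   [not conserved]
(B) a_n + b_n  ->  (-a_n + 3*b_n) + (2*a_n - 2*b_n) = a_n + b_n   [conserved]
(C) a_n - b_n  ->  (-a_n + 3*b_n) - (2*a_n - 2*b_n) = -3*a_n + 5*b_n   [not conserved]
(D) 3*a_n + b_n  ->  3*(-a_n + 3*b_n) + (2*a_n - 2*b_n) = -a_n + 7*b_n   [not conserved]

Only (B) a_n + b_n returns to itself after one step, so it is the conserved quantity.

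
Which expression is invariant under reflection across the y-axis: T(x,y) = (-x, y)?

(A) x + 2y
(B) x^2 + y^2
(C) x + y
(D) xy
B

The map is reflection across the y-axis: T(x,y) = (-x, y).
Substitute the transformed coordinates into each option and compare with the original:
(A) x + 2y  ->  (-x) + 2(y) = -x + 2y   [differs from x + 2y: not invariant]
(B) x^2 + y^2  ->  (-x)^2 + (y)^2 = x^2 + y^2   [equals x^2 + y^2: invariant]
(C) x + y  ->  (-x) + (y) = -x + y   [differs from x + y: not invariant]
(D) xy  ->  (-x)(y) = -xy   [differs from xy: not invariant]

Only option (B), x^2 + y^2, is unchanged by the transformation.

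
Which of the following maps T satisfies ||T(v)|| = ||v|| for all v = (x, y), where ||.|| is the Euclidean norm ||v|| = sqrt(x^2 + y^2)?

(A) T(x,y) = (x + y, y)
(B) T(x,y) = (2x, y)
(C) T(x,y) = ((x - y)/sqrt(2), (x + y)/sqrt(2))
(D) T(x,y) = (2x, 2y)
C

A transformation preserves a norm if ||T(v)|| = ||v|| for every v; a single vector where the norm changes rules an option out.

(A) T(x,y) = (x + y, y): v = (0, 1) has norm sqrt((0)^2 + (1)^2) = 1, but T(v) = (1, 1) has norm sqrt(2) -- not preserved.
(B) T(x,y) = (2x, y): v = (1, 0) has norm sqrt((1)^2 + (0)^2) = 1, but T(v) = (2, 0) has norm 2 -- not preserved.
(C) T(x,y) = ((x - y)/sqrt(2), (x + y)/sqrt(2)): preserves the norm -- it is an orthogonal map (a rotation/reflection), and (sqrt(2)(x - y)/2)^2 + (sqrt(2)(x + y)/2)^2 simplifies to x^2 + y^2.
(D) T(x,y) = (2x, 2y): v = (1, 0) has norm sqrt((1)^2 + (0)^2) = 1, but T(v) = (2, 0) has norm 2 -- not preserved.

Therefore the answer is (C).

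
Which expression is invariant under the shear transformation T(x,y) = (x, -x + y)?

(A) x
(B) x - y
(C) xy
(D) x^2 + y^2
A

Under the shear T(x,y) = (x, -x + y):
Substitute the transformed coordinates into each option and compare with the original:
(A) x  ->  (x) = x   [equals x: invariant]
(B) x - y  ->  (x) - (-x + y) = 2x - y   [differs from x - y: not invariant]
(C) xy  ->  (x)(-x + y) = -x^2 + xy   [differs from xy: not invariant]
(D) x^2 + y^2  ->  (x)^2 + (-x + y)^2 = 2x^2 - 2xy + y^2   [differs from x^2 + y^2: not invariant]

Only option (A), x, is unchanged by the transformation.
A vertical shear moves points parallel to the y-axis, so the x-coordinate (and any function of x alone) is unchanged.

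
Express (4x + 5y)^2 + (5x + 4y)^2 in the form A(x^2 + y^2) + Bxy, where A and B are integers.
41(x^2 + y^2) + 80xy

Expanding: (4x + 5y)^2 = 16x^2 + 40xy + 25y^2
(5x + 4y)^2 = 25x^2 + 40xy + 16y^2
Sum = (16+25)(x^2+y^2) + 80xy = 41(x^2 + y^2) + 80xy
This is symmetric in x and y.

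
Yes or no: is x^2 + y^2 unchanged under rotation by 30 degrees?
Yes

Applying rotation by 30 degrees: x' = x*cos(30 degrees) - y*sin(30 degrees) = sqrt(3)x/2 - y/2, y' = x*sin(30 degrees) + y*cos(30 degrees) = x/2 + sqrt(3)y/2

Substituting into x^2 + y^2:
(sqrt(3)x/2 - y/2)^2 + (x/2 + sqrt(3)y/2)^2
= x^2 + y^2

This equals the original expression x^2 + y^2, so it IS invariant.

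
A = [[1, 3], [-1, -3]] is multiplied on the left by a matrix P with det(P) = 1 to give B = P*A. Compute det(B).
0

By the multiplicative property of determinants, det(B) = det(P*A) = det(P) * det(A) = det(A),
so the determinant is invariant under multiplication by any determinant-1 matrix; we just need det(A).

det(A) = (1)(-3) - (3)(-1) = -3 - (-3) = 0

Therefore det(B) = 1 * 0 = 0.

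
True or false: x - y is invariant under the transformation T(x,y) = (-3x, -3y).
False

Substitute T(x,y) = (-3x, -3y) into the expression and compare with the original.

Original: x - y
After applying T: (-3x) - (-3y) = -3x + 3y

This differs from the original x - y (difference: -4x + 4y), so the expression is NOT invariant.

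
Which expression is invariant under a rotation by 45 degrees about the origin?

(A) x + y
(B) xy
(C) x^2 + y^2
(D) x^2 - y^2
C

A rotation by 45 degrees sends (x, y) to (sqrt(2)x/2 - sqrt(2)y/2, sqrt(2)x/2 + sqrt(2)y/2).
Substitute the transformed coordinates into each option and compare with the original:
(A) x + y  ->  (sqrt(2)x/2 - sqrt(2)y/2) + (sqrt(2)x/2 + sqrt(2)y/2) = sqrt(2)x   [differs from x + y: not invariant]
(B) xy  ->  (sqrt(2)x/2 - sqrt(2)y/2)(sqrt(2)x/2 + sqrt(2)y/2) = x^2/2 - y^2/2   [differs from xy: not invariant]
(C) x^2 + y^2  ->  (sqrt(2)x/2 - sqrt(2)y/2)^2 + (sqrt(2)x/2 + sqrt(2)y/2)^2 = x^2 + y^2   [equals x^2 + y^2: invariant]
(D) x^2 - y^2  ->  (sqrt(2)x/2 - sqrt(2)y/2)^2 - (sqrt(2)x/2 + sqrt(2)y/2)^2 = -2xy   [differs from x^2 - y^2: not invariant]

Only option (C), x^2 + y^2, is unchanged by the transformation.
Geometrically, x^2 + y^2 is the squared distance from the origin, which every rotation about the origin preserves.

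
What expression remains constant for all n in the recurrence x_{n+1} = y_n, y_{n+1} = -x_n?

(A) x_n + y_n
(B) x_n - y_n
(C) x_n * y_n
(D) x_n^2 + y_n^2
D

For the recurrence x_{n+1} = y_n, y_{n+1} = -x_n:

x_{n+1}^2 + y_{n+1}^2 = y_n^2 + (-x_n)^2 = x_n^2 + y_n^2
The sum of squares is conserved (like energy in a harmonic oscillator).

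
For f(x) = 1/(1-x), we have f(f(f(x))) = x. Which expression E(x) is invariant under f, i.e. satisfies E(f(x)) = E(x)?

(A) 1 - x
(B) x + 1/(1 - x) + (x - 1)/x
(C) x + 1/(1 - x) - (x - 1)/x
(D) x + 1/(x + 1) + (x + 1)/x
B

Replace x by f(x) = 1/(1 - x) in each option and simplify. As a quick numerical cross-check, also compare E(4) with E(f(4)) = E(-1/3).

(A) 1 - x  ->  1 - (1/(1 - x)) = x/(x - 1); check: E(4) = -3 but E(-1/3) = 4/3.   [not invariant]
(B) x + 1/(1 - x) + (x - 1)/x  ->  (1/(1 - x)) + 1/(1 - (1/(1 - x))) + ((1/(1 - x)) - 1)/(1/(1 - x)), which simplifies back to x + 1/(1 - x) + (x - 1)/x; check: E(4) = 53/12, E(-1/3) = 53/12.   [invariant]
(C) x + 1/(1 - x) - (x - 1)/x  ->  (1/(1 - x)) + 1/(1 - (1/(1 - x))) - ((1/(1 - x)) - 1)/(1/(1 - x)) = (x^2(1 - x) - x + (x - 1)^2)/(x(x - 1)); check: E(4) = 35/12 but E(-1/3) = -43/12.   [not invariant]
(D) x + 1/(x + 1) + (x + 1)/x  ->  (1/(1 - x)) + 1/((1/(1 - x)) + 1) + ((1/(1 - x)) + 1)/(1/(1 - x)) = (-x^3 + 6x^2 - 11x + 7)/(x^2 - 3x + 2); check: E(4) = 109/20 but E(-1/3) = -5/6.   [not invariant]

Only (B) is unchanged. Indeed f(f(x)) = 1/(1 - 1/(1-x)) = (1-x)/(-x) = (x-1)/x, so E(x) = x + f(x) + f(f(x)) is the sum over the whole 3-cycle; applying f just permutes the three terms cyclically (x -> f(x) -> f(f(x)) -> x), leaving the sum unchanged.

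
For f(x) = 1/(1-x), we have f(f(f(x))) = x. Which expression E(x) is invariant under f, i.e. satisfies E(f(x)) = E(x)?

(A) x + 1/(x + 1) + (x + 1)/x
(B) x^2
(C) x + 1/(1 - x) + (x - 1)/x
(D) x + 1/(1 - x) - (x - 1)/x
C

Replace x by f(x) = 1/(1 - x) in each option and simplify. As a quick numerical cross-check, also compare E(5) with E(f(5)) = E(-1/4).

(A) x + 1/(x + 1) + (x + 1)/x  ->  (1/(1 - x)) + 1/((1/(1 - x)) + 1) + ((1/(1 - x)) + 1)/(1/(1 - x)) = (-x^3 + 6x^2 - 11x + 7)/(x^2 - 3x + 2); check: E(5) = 191/30 but E(-1/4) = -23/12.   [not invariant]
(B) x^2  ->  (1/(1 - x))^2 = (x - 1)^(-2); check: E(5) = 25 but E(-1/4) = 1/16.   [not invariant]
(C) x + 1/(1 - x) + (x - 1)/x  ->  (1/(1 - x)) + 1/(1 - (1/(1 - x))) + ((1/(1 - x)) - 1)/(1/(1 - x)), which simplifies back to x + 1/(1 - x) + (x - 1)/x; check: E(5) = 111/20, E(-1/4) = 111/20.   [invariant]
(D) x + 1/(1 - x) - (x - 1)/x  ->  (1/(1 - x)) + 1/(1 - (1/(1 - x))) - ((1/(1 - x)) - 1)/(1/(1 - x)) = (x^2(1 - x) - x + (x - 1)^2)/(x(x - 1)); check: E(5) = 79/20 but E(-1/4) = -89/20.   [not invariant]

Only (C) is unchanged. Indeed f(f(x)) = 1/(1 - 1/(1-x)) = (1-x)/(-x) = (x-1)/x, so E(x) = x + f(x) + f(f(x)) is the sum over the whole 3-cycle; applying f just permutes the three terms cyclically (x -> f(x) -> f(f(x)) -> x), leaving the sum unchanged.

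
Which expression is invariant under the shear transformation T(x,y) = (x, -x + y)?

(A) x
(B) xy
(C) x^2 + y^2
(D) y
A

Under the shear T(x,y) = (x, -x + y):
Substitute the transformed coordinates into each option and compare with the original:
(A) x  ->  (x) = x   [equals x: invariant]
(B) xy  ->  (x)(-x + y) = -x^2 + xy   [differs from xy: not invariant]
(C) x^2 + y^2  ->  (x)^2 + (-x + y)^2 = 2x^2 - 2xy + y^2   [differs from x^2 + y^2: not invariant]
(D) y  ->  (-x + y) = -x + y   [differs from y: not invariant]

Only option (A), x, is unchanged by the transformation.
A vertical shear moves points parallel to the y-axis, so the x-coordinate (and any function of x alone) is unchanged.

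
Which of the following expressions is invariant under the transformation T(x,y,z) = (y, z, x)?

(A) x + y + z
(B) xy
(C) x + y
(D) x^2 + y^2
A

Apply T(x,y,z) = (y, z, x) to each option, i.e. replace (x, y, z) by the transformed coordinates.
Substitute the transformed coordinates into each option and compare with the original:
(A) x + y + z  ->  (y) + (z) + (x) = x + y + z   [equals x + y + z: invariant]
(B) xy  ->  (y)(z) = yz   [differs from xy: not invariant]
(C) x + y  ->  (y) + (z) = y + z   [differs from x + y: not invariant]
(D) x^2 + y^2  ->  (y)^2 + (z)^2 = y^2 + z^2   [differs from x^2 + y^2: not invariant]

Only option (A), x + y + z, is unchanged by the transformation.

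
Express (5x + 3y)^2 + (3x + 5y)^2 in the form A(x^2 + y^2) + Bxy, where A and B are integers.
34(x^2 + y^2) + 60xy

Expanding: (5x + 3y)^2 = 25x^2 + 30xy + 9y^2
(3x + 5y)^2 = 9x^2 + 30xy + 25y^2
Sum = (25+9)(x^2+y^2) + 60xy = 34(x^2 + y^2) + 60xy
This is symmetric in x and y.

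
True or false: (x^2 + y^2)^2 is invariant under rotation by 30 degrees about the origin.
True

Applying rotation by 30 degrees: x' = x*cos(30 degrees) - y*sin(30 degrees) = sqrt(3)x/2 - y/2, y' = x*sin(30 degrees) + y*cos(30 degrees) = x/2 + sqrt(3)y/2

Substituting into (x^2 + y^2)^2:
((sqrt(3)x/2 - y/2)^2 + (x/2 + sqrt(3)y/2)^2)^2
= x^4 + 2x^2y^2 + y^4 = (x^2 + y^2)^2

This equals the original expression (x^2 + y^2)^2, so it IS invariant.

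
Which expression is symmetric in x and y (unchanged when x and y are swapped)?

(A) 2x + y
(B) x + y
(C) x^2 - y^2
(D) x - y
B

A symmetric expression is unchanged when the variables are permuted; here the transformation to test is the swap (x, y) -> (y, x).
Substitute the transformed coordinates into each option and compare with the original:
(A) 2x + y  ->  2(y) + (x) = x + 2y   [differs from 2x + y: not invariant]
(B) x + y  ->  (y) + (x) = x + y   [equals x + y: invariant]
(C) x^2 - y^2  ->  (y)^2 - (x)^2 = -x^2 + y^2   [differs from x^2 - y^2: not invariant]
(D) x - y  ->  (y) - (x) = -x + y   [differs from x - y: not invariant]

Only option (B), x + y, is unchanged by the transformation.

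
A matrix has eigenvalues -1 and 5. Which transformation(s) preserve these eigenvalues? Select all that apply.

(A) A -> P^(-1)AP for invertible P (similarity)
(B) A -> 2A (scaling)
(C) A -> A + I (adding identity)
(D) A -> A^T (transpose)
A and D

Eigenvalues are preserved by:
1. Similarity transformations: A -> P^(-1)AP (same characteristic polynomial)
2. Transpose: A^T has the same eigenvalues as A

Eigenvalues are NOT preserved by:
- Adding identity: eigenvalues become -1+1, 5+1
- Scaling: eigenvalues become -2, 10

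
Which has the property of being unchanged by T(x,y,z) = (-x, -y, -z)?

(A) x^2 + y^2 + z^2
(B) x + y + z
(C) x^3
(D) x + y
A

Apply T(x,y,z) = (-x, -y, -z) to each option, i.e. replace (x, y, z) by the transformed coordinates.
Substitute the transformed coordinates into each option and compare with the original:
(A) x^2 + y^2 + z^2  ->  (-x)^2 + (-y)^2 + (-z)^2 = x^2 + y^2 + z^2   [equals x^2 + y^2 + z^2: invariant]
(B) x + y + z  ->  (-x) + (-y) + (-z) = -x - y - z   [differs from x + y + z: not invariant]
(C) x^3  ->  (-x)^3 = -x^3   [differs from x^3: not invariant]
(D) x + y  ->  (-x) + (-y) = -x - y   [differs from x + y: not invariant]

Only option (A), x^2 + y^2 + z^2, is unchanged by the transformation.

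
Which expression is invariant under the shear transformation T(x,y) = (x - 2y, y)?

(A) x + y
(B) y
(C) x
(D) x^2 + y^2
B

Under the shear T(x,y) = (x - 2y, y):
Substitute the transformed coordinates into each option and compare with the original:
(A) x + y  ->  (x - 2y) + (y) = x - y   [differs from x + y: not invariant]
(B) y  ->  (y) = y   [equals y: invariant]
(C) x  ->  (x - 2y) = x - 2y   [differs from x: not invariant]
(D) x^2 + y^2  ->  (x - 2y)^2 + (y)^2 = x^2 - 4xy + 5y^2   [differs from x^2 + y^2: not invariant]

Only option (B), y, is unchanged by the transformation.
A horizontal shear moves points parallel to the x-axis, so the y-coordinate (and any function of y alone) is unchanged.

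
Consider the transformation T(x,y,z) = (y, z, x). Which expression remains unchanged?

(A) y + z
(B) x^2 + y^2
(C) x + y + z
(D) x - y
C

Apply T(x,y,z) = (y, z, x) to each option, i.e. replace (x, y, z) by the transformed coordinates.
Substitute the transformed coordinates into each option and compare with the original:
(A) y + z  ->  (z) + (x) = x + z   [differs from y + z: not invariant]
(B) x^2 + y^2  ->  (y)^2 + (z)^2 = y^2 + z^2   [differs from x^2 + y^2: not invariant]
(C) x + y + z  ->  (y) + (z) + (x) = x + y + z   [equals x + y + z: invariant]
(D) x - y  ->  (y) - (z) = y - z   [differs from x - y: not invariant]

Only option (C), x + y + z, is unchanged by the transformation.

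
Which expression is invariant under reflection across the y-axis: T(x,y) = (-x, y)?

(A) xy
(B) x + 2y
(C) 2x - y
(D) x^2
D

The map is reflection across the y-axis: T(x,y) = (-x, y).
Substitute the transformed coordinates into each option and compare with the original:
(A) xy  ->  (-x)(y) = -xy   [differs from xy: not invariant]
(B) x + 2y  ->  (-x) + 2(y) = -x + 2y   [differs from x + 2y: not invariant]
(C) 2x - y  ->  2(-x) - (y) = -2x - y   [differs from 2x - y: not invariant]
(D) x^2  ->  (-x)^2 = x^2   [equals x^2: invariant]

Only option (D), x^2, is unchanged by the transformation.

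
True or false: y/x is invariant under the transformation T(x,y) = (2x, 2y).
True

Substitute T(x,y) = (2x, 2y) into the expression and compare with the original.

Original: y/x
After applying T: (2y)/(2x) = y/x

This is identical to the original y/x, so the expression is invariant.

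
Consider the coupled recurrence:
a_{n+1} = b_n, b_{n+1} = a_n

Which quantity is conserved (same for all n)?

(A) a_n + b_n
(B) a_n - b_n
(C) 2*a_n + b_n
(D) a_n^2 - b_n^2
A

Replace a_n by a_{n+1} = b_n and b_n by b_{n+1} = a_n in each option and simplify:
(A) a_n + b_n  ->  (b_n) + (a_n) = a_n + b_n   [conserved]
(B) a_n - b_n  ->  (b_n) - (a_n) = -a_n + b_n   [not conserved]
(C) 2*a_n + b_n  ->  2*(b_n) + (a_n) = a_n + 2*b_n   [not conserved]
(D) a_n^2 - b_n^2  ->  (b_n)^2 - (a_n)^2 = -a_n^2 + b_n^2   [not conserved]

Only (A) a_n + b_n returns to itself after one step, so it is the conserved quantity.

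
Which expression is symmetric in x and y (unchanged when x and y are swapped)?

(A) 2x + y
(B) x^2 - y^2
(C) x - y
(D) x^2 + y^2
D

A symmetric expression is unchanged when the variables are permuted; here the transformation to test is the swap (x, y) -> (y, x).
Substitute the transformed coordinates into each option and compare with the original:
(A) 2x + y  ->  2(y) + (x) = x + 2y   [differs from 2x + y: not invariant]
(B) x^2 - y^2  ->  (y)^2 - (x)^2 = -x^2 + y^2   [differs from x^2 - y^2: not invariant]
(C) x - y  ->  (y) - (x) = -x + y   [differs from x - y: not invariant]
(D) x^2 + y^2  ->  (y)^2 + (x)^2 = x^2 + y^2   [equals x^2 + y^2: invariant]

Only option (D), x^2 + y^2, is unchanged by the transformation.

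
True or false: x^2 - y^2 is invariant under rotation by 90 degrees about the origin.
False

Applying rotation by 90 degrees: x' = x*cos(90 degrees) - y*sin(90 degrees) = -y, y' = x*sin(90 degrees) + y*cos(90 degrees) = x

Substituting into x^2 - y^2:
(-y)^2 - (x)^2
= -x^2 + y^2

This differs from the original expression x^2 - y^2, so it is NOT invariant.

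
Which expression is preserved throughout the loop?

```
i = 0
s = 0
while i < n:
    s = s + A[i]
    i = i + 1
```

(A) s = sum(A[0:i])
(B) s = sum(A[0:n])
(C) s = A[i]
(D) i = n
A

A loop invariant must hold before the first iteration and be re-established by every execution of the body.

(A) s = sum(A[0:i]): Initially i = 0 and s = 0 = sum of the empty slice A[0:0]. If s = sum(A[0:i]) holds at the top of an iteration, the body sets s to sum(A[0:i]) + A[i] = sum(A[0:i+1]) and then i to i+1, so s = sum(A[0:i]) holds again. At exit i = n, giving s = sum(A[0:n]).

The other options fail:
(B) s = sum(A[0:n]): false before the loop (s = 0, not the full sum) -- it only becomes true at exit.
(C) s = A[i]: after the first iteration s = A[0] but i = 1, so s = A[i] compares s with the wrong element (and fails in general).
(D) i = n: false initially (i = 0); it is the exit condition, not an invariant.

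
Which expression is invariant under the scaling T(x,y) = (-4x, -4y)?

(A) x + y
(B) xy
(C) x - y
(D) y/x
D

Under the uniform scaling T(x,y) = (-4x, -4y):
Substitute the transformed coordinates into each option and compare with the original:
(A) x + y  ->  (-4x) + (-4y) = -4x - 4y   [differs from x + y: not invariant]
(B) xy  ->  (-4x)(-4y) = 16xy   [differs from xy: not invariant]
(C) x - y  ->  (-4x) - (-4y) = -4x + 4y   [differs from x - y: not invariant]
(D) y/x  ->  (-4y)/(-4x) = y/x   [equals y/x: invariant]

Only option (D), y/x, is unchanged by the transformation.
The common factor -4 cancels in a ratio of coordinates, while sums, products and sums of squares pick up factors of -4 or 16.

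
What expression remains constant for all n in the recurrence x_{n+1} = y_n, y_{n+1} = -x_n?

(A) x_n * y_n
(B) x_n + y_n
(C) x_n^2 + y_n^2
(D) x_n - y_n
C

For the recurrence x_{n+1} = y_n, y_{n+1} = -x_n:

x_{n+1}^2 + y_{n+1}^2 = y_n^2 + (-x_n)^2 = x_n^2 + y_n^2
The sum of squares is conserved (like energy in a harmonic oscillator).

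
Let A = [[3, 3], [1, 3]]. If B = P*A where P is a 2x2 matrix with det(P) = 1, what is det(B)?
6

By the multiplicative property of determinants, det(B) = det(P*A) = det(P) * det(A) = det(A),
so the determinant is invariant under multiplication by any determinant-1 matrix; we just need det(A).

det(A) = (3)(3) - (3)(1) = 9 - 3 = 6

Therefore det(B) = 1 * 6 = 6.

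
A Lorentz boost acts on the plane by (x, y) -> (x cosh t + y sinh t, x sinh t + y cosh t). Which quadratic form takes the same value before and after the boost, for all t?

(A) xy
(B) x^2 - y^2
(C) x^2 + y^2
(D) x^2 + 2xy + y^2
B

Write x' = x cosh t + y sinh t, y' = x sinh t + y cosh t and substitute into each option:
(A) xy: (x cosh t + y sinh t)(x sinh t + y cosh t) = xy(cosh^2 t + sinh^2 t) + (x^2 + y^2) sinh t cosh t = xy cosh 2t + (x^2 + y^2)(sinh 2t)/2   [not invariant for t != 0]
(B) x^2 - y^2: (x cosh t + y sinh t)^2 - (x sinh t + y cosh t)^2 = x^2(cosh^2 t - sinh^2 t) + 2xy(cosh t sinh t - sinh t cosh t) + y^2(sinh^2 t - cosh^2 t) = x^2 - y^2   [invariant, using cosh^2 t - sinh^2 t = 1]
(C) x^2 + y^2: (x cosh t + y sinh t)^2 + (x sinh t + y cosh t)^2 = (x^2 + y^2)(cosh^2 t + sinh^2 t) + 4xy sinh t cosh t = (x^2 + y^2) cosh 2t + 2xy sinh 2t   [not invariant for t != 0]
(D) x^2 + 2xy + y^2: (x' + y')^2 with x' + y' = (x + y)(cosh t + sinh t) = (x + y)e^t, so it becomes (x + y)^2 e^(2t)   [not invariant for t != 0]

Only (B) x^2 - y^2 is unchanged; it is the Minkowski form preserved by Lorentz boosts, just as x^2 + y^2 is preserved by ordinary rotations.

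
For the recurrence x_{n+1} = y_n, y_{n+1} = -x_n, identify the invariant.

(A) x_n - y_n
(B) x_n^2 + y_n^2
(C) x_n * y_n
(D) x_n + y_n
B

For the recurrence x_{n+1} = y_n, y_{n+1} = -x_n:

x_{n+1}^2 + y_{n+1}^2 = y_n^2 + (-x_n)^2 = x_n^2 + y_n^2
The sum of squares is conserved (like energy in a harmonic oscillator).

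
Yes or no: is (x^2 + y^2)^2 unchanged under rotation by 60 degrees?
Yes

Applying rotation by 60 degrees: x' = x*cos(60 degrees) - y*sin(60 degrees) = x/2 - sqrt(3)y/2, y' = x*sin(60 degrees) + y*cos(60 degrees) = sqrt(3)x/2 + y/2

Substituting into (x^2 + y^2)^2:
((x/2 - sqrt(3)y/2)^2 + (sqrt(3)x/2 + y/2)^2)^2
= x^4 + 2x^2y^2 + y^4 = (x^2 + y^2)^2

This equals the original expression (x^2 + y^2)^2, so it IS invariant.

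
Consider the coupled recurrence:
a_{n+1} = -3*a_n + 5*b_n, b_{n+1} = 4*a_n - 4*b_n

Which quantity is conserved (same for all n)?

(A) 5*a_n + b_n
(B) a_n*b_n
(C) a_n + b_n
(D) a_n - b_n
C

Replace a_n by a_{n+1} = -3*a_n + 5*b_n and b_n by b_{n+1} = 4*a_n - 4*b_n in each option and simplify:
(A) 5*a_n + b_n  ->  5*(-3*a_n + 5*b_n) + (4*a_n - 4*b_n) = -11*a_n + 21*b_n   [not conserved]
(B) a_n*b_n  ->  (-3*a_n + 5*b_n)*(4*a_n - 4*b_n) = -12*a_n^2 + 32*a_n*b_n - 20*b_n^2   [not conserved]
(C) a_n + b_n  ->  (-3*a_n + 5*b_n) + (4*a_n - 4*b_n) = a_n + b_n   [conserved]
(D) a_n - b_n  ->  (-3*a_n + 5*b_n) - (4*a_n - 4*b_n) = -7*a_n + 9*b_n   [not conserved]

Only (C) a_n + b_n returns to itself after one step, so it is the conserved quantity.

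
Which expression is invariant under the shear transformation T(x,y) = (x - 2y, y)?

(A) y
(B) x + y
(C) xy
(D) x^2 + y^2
A

Under the shear T(x,y) = (x - 2y, y):
Substitute the transformed coordinates into each option and compare with the original:
(A) y  ->  (y) = y   [equals y: invariant]
(B) x + y  ->  (x - 2y) + (y) = x - y   [differs from x + y: not invariant]
(C) xy  ->  (x - 2y)(y) = xy - 2y^2   [differs from xy: not invariant]
(D) x^2 + y^2  ->  (x - 2y)^2 + (y)^2 = x^2 - 4xy + 5y^2   [differs from x^2 + y^2: not invariant]

Only option (A), y, is unchanged by the transformation.
A horizontal shear moves points parallel to the x-axis, so the y-coordinate (and any function of y alone) is unchanged.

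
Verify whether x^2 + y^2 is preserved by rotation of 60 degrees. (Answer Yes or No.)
Yes

Applying rotation by 60 degrees: x' = x*cos(60 degrees) - y*sin(60 degrees) = x/2 - sqrt(3)y/2, y' = x*sin(60 degrees) + y*cos(60 degrees) = sqrt(3)x/2 + y/2

Substituting into x^2 + y^2:
(x/2 - sqrt(3)y/2)^2 + (sqrt(3)x/2 + y/2)^2
= x^2 + y^2

This equals the original expression x^2 + y^2, so it IS invariant.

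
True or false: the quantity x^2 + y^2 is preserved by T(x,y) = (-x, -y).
True

Substitute T(x,y) = (-x, -y) into the expression and compare with the original.

Original: x^2 + y^2
After applying T: (-x)^2 + (-y)^2 = x^2 + y^2

This is identical to the original x^2 + y^2, so the expression is invariant.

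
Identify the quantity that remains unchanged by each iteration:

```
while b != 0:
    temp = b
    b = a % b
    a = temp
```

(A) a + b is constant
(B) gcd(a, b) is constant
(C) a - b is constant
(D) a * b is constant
B

A loop invariant must hold before the first iteration and be re-established by every execution of the body.

(B) gcd(a, b) is constant: One iteration replaces (a, b) by (b, a mod b). Since a mod b = a - q*b for an integer q, any common divisor of a and b divides b and a mod b, and conversely; hence gcd(b, a mod b) = gcd(a, b). For instance (37, 7) -> (7, 2) keeps gcd = 1. At exit b = 0 and a = gcd of the original inputs.

The other options fail:
(A) a + b is constant: e.g. (a, b) = (37, 7) -> (7, 2): the sum goes from 44 to 9.
(C) a - b is constant: e.g. (a, b) = (37, 7) -> (7, 2): the difference goes from 30 to 5.
(D) a * b is constant: e.g. (a, b) = (37, 7) -> (7, 2): the product goes from 259 to 14.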